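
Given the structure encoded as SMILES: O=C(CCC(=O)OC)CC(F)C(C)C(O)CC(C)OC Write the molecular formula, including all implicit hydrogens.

C14H25FO5

Walk through each heavy atom and fill implicit hydrogens from standard valence (C 4, N 3, O 2, S 2, halogen 1):
  atom 1: O, bond orders sum to 2 (valence 2) → 0 H
  atom 2: C, bond orders sum to 4 (valence 4) → 0 H
  atom 3: C, bond orders sum to 2 (valence 4) → 2 H
  atom 4: C, bond orders sum to 2 (valence 4) → 2 H
  atom 5: C, bond orders sum to 4 (valence 4) → 0 H
  atom 6: O, bond orders sum to 2 (valence 2) → 0 H
  atom 7: O, bond orders sum to 2 (valence 2) → 0 H
  atom 8: C, bond orders sum to 1 (valence 4) → 3 H
  atom 9: C, bond orders sum to 2 (valence 4) → 2 H
  atom 10: C, bond orders sum to 3 (valence 4) → 1 H
  atom 11: F (halogen, monovalent) → 0 H
  atom 12: C, bond orders sum to 3 (valence 4) → 1 H
  atom 13: C, bond orders sum to 1 (valence 4) → 3 H
  atom 14: C, bond orders sum to 3 (valence 4) → 1 H
  atom 15: O, bond orders sum to 1 (valence 2) → 1 H
  atom 16: C, bond orders sum to 2 (valence 4) → 2 H
  atom 17: C, bond orders sum to 3 (valence 4) → 1 H
  atom 18: C, bond orders sum to 1 (valence 4) → 3 H
  atom 19: O, bond orders sum to 2 (valence 2) → 0 H
  atom 20: C, bond orders sum to 1 (valence 4) → 3 H
Totals → C:14, H:25, F:1, O:5.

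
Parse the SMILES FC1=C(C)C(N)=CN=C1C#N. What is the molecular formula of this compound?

Walk through each heavy atom and fill implicit hydrogens from standard valence (C 4, N 3, O 2, S 2, halogen 1):
  atom 1: F (halogen, monovalent) → 0 H
  atom 2: C, bond orders sum to 4 (valence 4) → 0 H
  atom 3: C, bond orders sum to 4 (valence 4) → 0 H
  atom 4: C, bond orders sum to 1 (valence 4) → 3 H
  atom 5: C, bond orders sum to 4 (valence 4) → 0 H
  atom 6: N, bond orders sum to 1 (valence 3) → 2 H
  atom 7: C, bond orders sum to 3 (valence 4) → 1 H
  atom 8: N, bond orders sum to 3 (valence 3) → 0 H
  atom 9: C, bond orders sum to 4 (valence 4) → 0 H
  atom 10: C, bond orders sum to 4 (valence 4) → 0 H
  atom 11: N, bond orders sum to 3 (valence 3) → 0 H
Totals → C:7, H:6, F:1, N:3.
In Hill order: C7H6FN3.

C7H6FN3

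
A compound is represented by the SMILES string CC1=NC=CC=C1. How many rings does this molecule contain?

In SMILES, each pair of matching ring-closure digits denotes one ring-closing bond; the number of such bonds equals the number of independent rings.
Ring-closure bonds here: 1.

1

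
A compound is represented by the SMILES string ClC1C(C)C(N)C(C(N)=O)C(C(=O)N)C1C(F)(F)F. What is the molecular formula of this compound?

C10H15ClF3N3O2

Walk through each heavy atom and fill implicit hydrogens from standard valence (C 4, N 3, O 2, S 2, halogen 1):
  atom 1: Cl (halogen, monovalent) → 0 H
  atom 2: C, bond orders sum to 3 (valence 4) → 1 H
  atom 3: C, bond orders sum to 3 (valence 4) → 1 H
  atom 4: C, bond orders sum to 1 (valence 4) → 3 H
  atom 5: C, bond orders sum to 3 (valence 4) → 1 H
  atom 6: N, bond orders sum to 1 (valence 3) → 2 H
  atom 7: C, bond orders sum to 3 (valence 4) → 1 H
  atom 8: C, bond orders sum to 4 (valence 4) → 0 H
  atom 9: N, bond orders sum to 1 (valence 3) → 2 H
  atom 10: O, bond orders sum to 2 (valence 2) → 0 H
  atom 11: C, bond orders sum to 3 (valence 4) → 1 H
  atom 12: C, bond orders sum to 4 (valence 4) → 0 H
  atom 13: O, bond orders sum to 2 (valence 2) → 0 H
  atom 14: N, bond orders sum to 1 (valence 3) → 2 H
  atom 15: C, bond orders sum to 3 (valence 4) → 1 H
  atom 16: C, bond orders sum to 4 (valence 4) → 0 H
  atom 17: F (halogen, monovalent) → 0 H
  atom 18: F (halogen, monovalent) → 0 H
  atom 19: F (halogen, monovalent) → 0 H
Totals → C:10, H:15, Cl:1, F:3, N:3, O:2.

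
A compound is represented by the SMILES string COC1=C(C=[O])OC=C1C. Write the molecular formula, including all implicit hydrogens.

C7H8O3

Walk through each heavy atom and fill implicit hydrogens from standard valence (C 4, N 3, O 2, S 2, halogen 1):
  atom 1: C, bond orders sum to 1 (valence 4) → 3 H
  atom 2: O, bond orders sum to 2 (valence 2) → 0 H
  atom 3: C, bond orders sum to 4 (valence 4) → 0 H
  atom 4: C, bond orders sum to 4 (valence 4) → 0 H
  atom 5: C, bond orders sum to 3 (valence 4) → 1 H
  atom 6: O with explicit H count 0
  atom 7: O, bond orders sum to 2 (valence 2) → 0 H
  atom 8: C, bond orders sum to 3 (valence 4) → 1 H
  atom 9: C, bond orders sum to 4 (valence 4) → 0 H
  atom 10: C, bond orders sum to 1 (valence 4) → 3 H
Totals → C:7, H:8, O:3.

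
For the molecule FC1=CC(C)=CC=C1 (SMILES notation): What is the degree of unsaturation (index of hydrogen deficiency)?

Degree of unsaturation = (number of rings) + (number of π bonds).
Ring closures in the SMILES: 1.
π bonds: 3 double bonds (each 1 DoU) → 3 DoU from unsaturation.
Total DoU = 1 + 3 = 4.

4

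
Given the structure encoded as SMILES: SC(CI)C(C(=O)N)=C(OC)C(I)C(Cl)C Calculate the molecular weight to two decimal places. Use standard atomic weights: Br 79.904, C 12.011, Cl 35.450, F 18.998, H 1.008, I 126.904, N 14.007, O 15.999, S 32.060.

489.53 g/mol

First, the molecular formula is C9H14ClI2NO2S (counting implicit H from valence).
  C: 9 × 12.011 = 108.099
  Cl: 1 × 35.450 = 35.450
  H: 14 × 1.008 = 14.112
  I: 2 × 126.904 = 253.808
  N: 1 × 14.007 = 14.007
  O: 2 × 15.999 = 31.998
  S: 1 × 32.060 = 32.060
Sum: 9×12.011 + 1×35.450 + 14×1.008 + 2×126.904 + 1×14.007 + 2×15.999 + 1×32.060 = 489.534 → 489.53 g/mol.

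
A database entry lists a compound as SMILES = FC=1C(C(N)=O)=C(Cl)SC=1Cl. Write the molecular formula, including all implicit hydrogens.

C5H2Cl2FNOS

Walk through each heavy atom and fill implicit hydrogens from standard valence (C 4, N 3, O 2, S 2, halogen 1):
  atom 1: F (halogen, monovalent) → 0 H
  atom 2: C, bond orders sum to 4 (valence 4) → 0 H
  atom 3: C, bond orders sum to 4 (valence 4) → 0 H
  atom 4: C, bond orders sum to 4 (valence 4) → 0 H
  atom 5: N, bond orders sum to 1 (valence 3) → 2 H
  atom 6: O, bond orders sum to 2 (valence 2) → 0 H
  atom 7: C, bond orders sum to 4 (valence 4) → 0 H
  atom 8: Cl (halogen, monovalent) → 0 H
  atom 9: S, bond orders sum to 2 (valence 2) → 0 H
  atom 10: C, bond orders sum to 4 (valence 4) → 0 H
  atom 11: Cl (halogen, monovalent) → 0 H
Totals → C:5, H:2, Cl:2, F:1, N:1, O:1, S:1.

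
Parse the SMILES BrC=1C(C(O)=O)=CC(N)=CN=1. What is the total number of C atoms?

6

Count every carbon token in the SMILES (each C, including those in ring-closure positions and inside branches).
Carbon count: 6.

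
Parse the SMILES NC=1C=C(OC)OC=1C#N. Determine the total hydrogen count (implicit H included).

Walk through each heavy atom and fill implicit hydrogens from standard valence (C 4, N 3, O 2, S 2, halogen 1):
  atom 1: N, bond orders sum to 1 (valence 3) → 2 H
  atom 2: C, bond orders sum to 4 (valence 4) → 0 H
  atom 3: C, bond orders sum to 3 (valence 4) → 1 H
  atom 4: C, bond orders sum to 4 (valence 4) → 0 H
  atom 5: O, bond orders sum to 2 (valence 2) → 0 H
  atom 6: C, bond orders sum to 1 (valence 4) → 3 H
  atom 7: O, bond orders sum to 2 (valence 2) → 0 H
  atom 8: C, bond orders sum to 4 (valence 4) → 0 H
  atom 9: C, bond orders sum to 4 (valence 4) → 0 H
  atom 10: N, bond orders sum to 3 (valence 3) → 0 H
Total hydrogens: 6.

6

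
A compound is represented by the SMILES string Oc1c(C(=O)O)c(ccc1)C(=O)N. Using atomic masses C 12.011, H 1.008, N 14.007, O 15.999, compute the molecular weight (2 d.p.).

First, the molecular formula is C8H7NO4 (counting implicit H from valence).
  C: 8 × 12.011 = 96.088
  H: 7 × 1.008 = 7.056
  N: 1 × 14.007 = 14.007
  O: 4 × 15.999 = 63.996
Sum: 8×12.011 + 7×1.008 + 1×14.007 + 4×15.999 = 181.147 → 181.15 g/mol.

181.15 g/mol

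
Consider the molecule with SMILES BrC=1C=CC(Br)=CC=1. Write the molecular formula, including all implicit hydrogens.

C6H4Br2

Walk through each heavy atom and fill implicit hydrogens from standard valence (C 4, N 3, O 2, S 2, halogen 1):
  atom 1: Br (halogen, monovalent) → 0 H
  atom 2: C, bond orders sum to 4 (valence 4) → 0 H
  atom 3: C, bond orders sum to 3 (valence 4) → 1 H
  atom 4: C, bond orders sum to 3 (valence 4) → 1 H
  atom 5: C, bond orders sum to 4 (valence 4) → 0 H
  atom 6: Br (halogen, monovalent) → 0 H
  atom 7: C, bond orders sum to 3 (valence 4) → 1 H
  atom 8: C, bond orders sum to 3 (valence 4) → 1 H
Totals → C:6, H:4, Br:2.
In Hill order: C6H4Br2.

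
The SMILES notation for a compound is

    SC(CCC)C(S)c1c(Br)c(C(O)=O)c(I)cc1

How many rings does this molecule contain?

1

In SMILES, each pair of matching ring-closure digits denotes one ring-closing bond; the number of such bonds equals the number of independent rings.
Ring-closure bonds here: 1.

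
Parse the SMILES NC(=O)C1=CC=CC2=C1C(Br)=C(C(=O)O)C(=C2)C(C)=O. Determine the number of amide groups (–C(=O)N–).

1

The amide motif appears at heavy-atom position 2 in the SMILES.
Other groups present: 1 carboxylic acid, 1 ketone.
Amide count: 1.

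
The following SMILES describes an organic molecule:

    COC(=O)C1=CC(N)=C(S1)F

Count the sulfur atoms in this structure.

Scan the SMILES for S atoms (remember two-letter symbols like Cl and Br are single atoms).
Sulfur count: 1.

1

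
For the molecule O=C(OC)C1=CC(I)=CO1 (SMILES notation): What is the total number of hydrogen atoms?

Walk through each heavy atom and fill implicit hydrogens from standard valence (C 4, N 3, O 2, S 2, halogen 1):
  atom 1: O, bond orders sum to 2 (valence 2) → 0 H
  atom 2: C, bond orders sum to 4 (valence 4) → 0 H
  atom 3: O, bond orders sum to 2 (valence 2) → 0 H
  atom 4: C, bond orders sum to 1 (valence 4) → 3 H
  atom 5: C, bond orders sum to 4 (valence 4) → 0 H
  atom 6: C, bond orders sum to 3 (valence 4) → 1 H
  atom 7: C, bond orders sum to 4 (valence 4) → 0 H
  atom 8: I (halogen, monovalent) → 0 H
  atom 9: C, bond orders sum to 3 (valence 4) → 1 H
  atom 10: O, bond orders sum to 2 (valence 2) → 0 H
Total hydrogens: 5.

5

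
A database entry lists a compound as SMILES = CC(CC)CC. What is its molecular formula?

Walk through each heavy atom and fill implicit hydrogens from standard valence (C 4, N 3, O 2, S 2, halogen 1):
  atom 1: C, bond orders sum to 1 (valence 4) → 3 H
  atom 2: C, bond orders sum to 3 (valence 4) → 1 H
  atom 3: C, bond orders sum to 2 (valence 4) → 2 H
  atom 4: C, bond orders sum to 1 (valence 4) → 3 H
  atom 5: C, bond orders sum to 2 (valence 4) → 2 H
  atom 6: C, bond orders sum to 1 (valence 4) → 3 H
Totals → C:6, H:14.

C6H14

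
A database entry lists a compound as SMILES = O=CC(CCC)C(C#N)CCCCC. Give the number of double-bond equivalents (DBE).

Molecular formula: C12H21NO.
DoU = (2C + 2 + N − H − X) / 2, where X is the halogen count and O/S are ignored.
    = (2·12 + 2 + 1 − 21 − 0) / 2 = 6 / 2 = 3.

3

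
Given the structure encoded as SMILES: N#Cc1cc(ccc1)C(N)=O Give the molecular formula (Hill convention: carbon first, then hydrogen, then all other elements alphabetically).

Walk through each heavy atom and fill implicit hydrogens from standard valence (C 4, N 3, O 2, S 2, halogen 1); for lowercase aromatic atoms, an aromatic c carries 1 H when it has two neighbours and 0 H with three, and aromatic n carries 0 H:
  atom 1: N, bond orders sum to 3 (valence 3) → 0 H
  atom 2: C, bond orders sum to 4 (valence 4) → 0 H
  atom 3: aromatic c, 3 neighbours → 0 H
  atom 4: aromatic c, 2 neighbours → 1 H
  atom 5: aromatic c, 3 neighbours → 0 H
  atom 6: aromatic c, 2 neighbours → 1 H
  atom 7: aromatic c, 2 neighbours → 1 H
  atom 8: aromatic c, 2 neighbours → 1 H
  atom 9: C, bond orders sum to 4 (valence 4) → 0 H
  atom 10: N, bond orders sum to 1 (valence 3) → 2 H
  atom 11: O, bond orders sum to 2 (valence 2) → 0 H
Totals → C:8, H:6, N:2, O:1.

C8H6N2O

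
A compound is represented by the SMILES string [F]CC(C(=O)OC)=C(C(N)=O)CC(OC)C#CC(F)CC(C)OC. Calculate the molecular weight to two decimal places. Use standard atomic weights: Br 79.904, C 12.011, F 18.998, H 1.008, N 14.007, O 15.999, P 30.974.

First, the molecular formula is C16H23F2NO5 (counting implicit H from valence).
  C: 16 × 12.011 = 192.176
  F: 2 × 18.998 = 37.996
  H: 23 × 1.008 = 23.184
  N: 1 × 14.007 = 14.007
  O: 5 × 15.999 = 79.995
Sum: 16×12.011 + 2×18.998 + 23×1.008 + 1×14.007 + 5×15.999 = 347.358 → 347.36 g/mol.

347.36 g/mol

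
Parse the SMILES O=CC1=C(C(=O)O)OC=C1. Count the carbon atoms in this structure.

6

Count every carbon token in the SMILES (each C, including those in ring-closure positions and inside branches).
Carbon count: 6.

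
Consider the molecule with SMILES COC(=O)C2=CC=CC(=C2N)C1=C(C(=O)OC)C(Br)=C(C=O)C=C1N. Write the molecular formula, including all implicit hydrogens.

Walk through each heavy atom and fill implicit hydrogens from standard valence (C 4, N 3, O 2, S 2, halogen 1):
  atom 1: C, bond orders sum to 1 (valence 4) → 3 H
  atom 2: O, bond orders sum to 2 (valence 2) → 0 H
  atom 3: C, bond orders sum to 4 (valence 4) → 0 H
  atom 4: O, bond orders sum to 2 (valence 2) → 0 H
  atom 5: C, bond orders sum to 4 (valence 4) → 0 H
  atom 6: C, bond orders sum to 3 (valence 4) → 1 H
  atom 7: C, bond orders sum to 3 (valence 4) → 1 H
  atom 8: C, bond orders sum to 3 (valence 4) → 1 H
  atom 9: C, bond orders sum to 4 (valence 4) → 0 H
  atom 10: C, bond orders sum to 4 (valence 4) → 0 H
  atom 11: N, bond orders sum to 1 (valence 3) → 2 H
  atom 12: C, bond orders sum to 4 (valence 4) → 0 H
  atom 13: C, bond orders sum to 4 (valence 4) → 0 H
  atom 14: C, bond orders sum to 4 (valence 4) → 0 H
  atom 15: O, bond orders sum to 2 (valence 2) → 0 H
  atom 16: O, bond orders sum to 2 (valence 2) → 0 H
  atom 17: C, bond orders sum to 1 (valence 4) → 3 H
  atom 18: C, bond orders sum to 4 (valence 4) → 0 H
  atom 19: Br (halogen, monovalent) → 0 H
  atom 20: C, bond orders sum to 4 (valence 4) → 0 H
  atom 21: C, bond orders sum to 3 (valence 4) → 1 H
  atom 22: O, bond orders sum to 2 (valence 2) → 0 H
  atom 23: C, bond orders sum to 3 (valence 4) → 1 H
  atom 24: C, bond orders sum to 4 (valence 4) → 0 H
  atom 25: N, bond orders sum to 1 (valence 3) → 2 H
Totals → C:17, H:15, Br:1, N:2, O:5.
In Hill order: C17H15BrN2O5.

C17H15BrN2O5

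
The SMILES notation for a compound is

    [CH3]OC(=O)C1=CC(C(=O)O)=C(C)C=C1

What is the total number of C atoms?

10

Count every carbon token in the SMILES (each C, including those in ring-closure positions and inside branches).
Carbon count: 10.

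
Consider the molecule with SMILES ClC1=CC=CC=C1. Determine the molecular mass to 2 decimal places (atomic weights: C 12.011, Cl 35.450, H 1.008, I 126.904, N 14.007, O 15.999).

112.56 g/mol

First, the molecular formula is C6H5Cl (counting implicit H from valence).
  C: 6 × 12.011 = 72.066
  Cl: 1 × 35.450 = 35.450
  H: 5 × 1.008 = 5.040
Sum: 6×12.011 + 1×35.450 + 5×1.008 = 112.556 → 112.56 g/mol.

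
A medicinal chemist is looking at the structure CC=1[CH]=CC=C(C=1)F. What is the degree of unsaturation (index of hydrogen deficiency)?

4

Degree of unsaturation = (number of rings) + (number of π bonds).
Ring closures in the SMILES: 1.
π bonds: 3 double bonds (each 1 DoU) → 3 DoU from unsaturation.
Total DoU = 1 + 3 = 4.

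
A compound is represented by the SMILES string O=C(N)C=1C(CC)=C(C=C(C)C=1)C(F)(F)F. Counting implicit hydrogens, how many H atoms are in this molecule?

12

Walk through each heavy atom and fill implicit hydrogens from standard valence (C 4, N 3, O 2, S 2, halogen 1):
  atom 1: O, bond orders sum to 2 (valence 2) → 0 H
  atom 2: C, bond orders sum to 4 (valence 4) → 0 H
  atom 3: N, bond orders sum to 1 (valence 3) → 2 H
  atom 4: C, bond orders sum to 4 (valence 4) → 0 H
  atom 5: C, bond orders sum to 4 (valence 4) → 0 H
  atom 6: C, bond orders sum to 2 (valence 4) → 2 H
  atom 7: C, bond orders sum to 1 (valence 4) → 3 H
  atom 8: C, bond orders sum to 4 (valence 4) → 0 H
  atom 9: C, bond orders sum to 3 (valence 4) → 1 H
  atom 10: C, bond orders sum to 4 (valence 4) → 0 H
  atom 11: C, bond orders sum to 1 (valence 4) → 3 H
  atom 12: C, bond orders sum to 3 (valence 4) → 1 H
  atom 13: C, bond orders sum to 4 (valence 4) → 0 H
  atom 14: F (halogen, monovalent) → 0 H
  atom 15: F (halogen, monovalent) → 0 H
  atom 16: F (halogen, monovalent) → 0 H
Total hydrogens: 12.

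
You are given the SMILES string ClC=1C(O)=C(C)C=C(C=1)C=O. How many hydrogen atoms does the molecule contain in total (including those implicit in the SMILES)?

7

Walk through each heavy atom and fill implicit hydrogens from standard valence (C 4, N 3, O 2, S 2, halogen 1):
  atom 1: Cl (halogen, monovalent) → 0 H
  atom 2: C, bond orders sum to 4 (valence 4) → 0 H
  atom 3: C, bond orders sum to 4 (valence 4) → 0 H
  atom 4: O, bond orders sum to 1 (valence 2) → 1 H
  atom 5: C, bond orders sum to 4 (valence 4) → 0 H
  atom 6: C, bond orders sum to 1 (valence 4) → 3 H
  atom 7: C, bond orders sum to 3 (valence 4) → 1 H
  atom 8: C, bond orders sum to 4 (valence 4) → 0 H
  atom 9: C, bond orders sum to 3 (valence 4) → 1 H
  atom 10: C, bond orders sum to 3 (valence 4) → 1 H
  atom 11: O, bond orders sum to 2 (valence 2) → 0 H
Total hydrogens: 7.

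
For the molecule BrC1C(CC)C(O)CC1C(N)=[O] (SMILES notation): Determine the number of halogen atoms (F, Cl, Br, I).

1

Halogen atoms appear at heavy-atom position 1 (1×Br).
Other groups present: 1 amide, 1 hydroxyl.
Halogen count: 1.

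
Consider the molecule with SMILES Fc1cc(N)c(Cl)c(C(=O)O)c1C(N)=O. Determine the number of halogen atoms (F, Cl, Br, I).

2

Halogen atoms appear at heavy-atom positions 1, 7 (1×Cl, 1×F).
Other groups present: 1 amide, 1 carboxylic acid, 1 primary amine.
Halogen count: 2.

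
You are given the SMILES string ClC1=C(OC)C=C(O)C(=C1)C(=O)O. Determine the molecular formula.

Walk through each heavy atom and fill implicit hydrogens from standard valence (C 4, N 3, O 2, S 2, halogen 1):
  atom 1: Cl (halogen, monovalent) → 0 H
  atom 2: C, bond orders sum to 4 (valence 4) → 0 H
  atom 3: C, bond orders sum to 4 (valence 4) → 0 H
  atom 4: O, bond orders sum to 2 (valence 2) → 0 H
  atom 5: C, bond orders sum to 1 (valence 4) → 3 H
  atom 6: C, bond orders sum to 3 (valence 4) → 1 H
  atom 7: C, bond orders sum to 4 (valence 4) → 0 H
  atom 8: O, bond orders sum to 1 (valence 2) → 1 H
  atom 9: C, bond orders sum to 4 (valence 4) → 0 H
  atom 10: C, bond orders sum to 3 (valence 4) → 1 H
  atom 11: C, bond orders sum to 4 (valence 4) → 0 H
  atom 12: O, bond orders sum to 2 (valence 2) → 0 H
  atom 13: O, bond orders sum to 1 (valence 2) → 1 H
Totals → C:8, H:7, Cl:1, O:4.

C8H7ClO4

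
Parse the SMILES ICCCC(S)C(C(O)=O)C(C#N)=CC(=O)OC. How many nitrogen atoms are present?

Scan the SMILES for N atoms (remember two-letter symbols like Cl and Br are single atoms).
Nitrogen count: 1.

1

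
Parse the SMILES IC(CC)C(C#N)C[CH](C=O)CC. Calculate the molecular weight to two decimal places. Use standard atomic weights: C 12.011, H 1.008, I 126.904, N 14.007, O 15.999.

293.15 g/mol

First, the molecular formula is C10H16INO (counting implicit H from valence).
  C: 10 × 12.011 = 120.110
  H: 16 × 1.008 = 16.128
  I: 1 × 126.904 = 126.904
  N: 1 × 14.007 = 14.007
  O: 1 × 15.999 = 15.999
Sum: 10×12.011 + 16×1.008 + 1×126.904 + 1×14.007 + 1×15.999 = 293.148 → 293.15 g/mol.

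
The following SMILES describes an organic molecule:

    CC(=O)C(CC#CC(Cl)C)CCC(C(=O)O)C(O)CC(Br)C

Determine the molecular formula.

Walk through each heavy atom and fill implicit hydrogens from standard valence (C 4, N 3, O 2, S 2, halogen 1):
  atom 1: C, bond orders sum to 1 (valence 4) → 3 H
  atom 2: C, bond orders sum to 4 (valence 4) → 0 H
  atom 3: O, bond orders sum to 2 (valence 2) → 0 H
  atom 4: C, bond orders sum to 3 (valence 4) → 1 H
  atom 5: C, bond orders sum to 2 (valence 4) → 2 H
  atom 6: C, bond orders sum to 4 (valence 4) → 0 H
  atom 7: C, bond orders sum to 4 (valence 4) → 0 H
  atom 8: C, bond orders sum to 3 (valence 4) → 1 H
  atom 9: Cl (halogen, monovalent) → 0 H
  atom 10: C, bond orders sum to 1 (valence 4) → 3 H
  atom 11: C, bond orders sum to 2 (valence 4) → 2 H
  atom 12: C, bond orders sum to 2 (valence 4) → 2 H
  atom 13: C, bond orders sum to 3 (valence 4) → 1 H
  atom 14: C, bond orders sum to 4 (valence 4) → 0 H
  atom 15: O, bond orders sum to 2 (valence 2) → 0 H
  atom 16: O, bond orders sum to 1 (valence 2) → 1 H
  atom 17: C, bond orders sum to 3 (valence 4) → 1 H
  atom 18: O, bond orders sum to 1 (valence 2) → 1 H
  atom 19: C, bond orders sum to 2 (valence 4) → 2 H
  atom 20: C, bond orders sum to 3 (valence 4) → 1 H
  atom 21: Br (halogen, monovalent) → 0 H
  atom 22: C, bond orders sum to 1 (valence 4) → 3 H
Totals → C:16, H:24, Br:1, Cl:1, O:4.

C16H24BrClO4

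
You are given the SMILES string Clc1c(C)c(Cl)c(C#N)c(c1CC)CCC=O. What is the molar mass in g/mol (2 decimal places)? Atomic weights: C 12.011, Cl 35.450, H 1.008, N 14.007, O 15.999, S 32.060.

270.15 g/mol

First, the molecular formula is C13H13Cl2NO (counting implicit H from valence).
  C: 13 × 12.011 = 156.143
  Cl: 2 × 35.450 = 70.900
  H: 13 × 1.008 = 13.104
  N: 1 × 14.007 = 14.007
  O: 1 × 15.999 = 15.999
Sum: 13×12.011 + 2×35.450 + 13×1.008 + 1×14.007 + 1×15.999 = 270.153 → 270.15 g/mol.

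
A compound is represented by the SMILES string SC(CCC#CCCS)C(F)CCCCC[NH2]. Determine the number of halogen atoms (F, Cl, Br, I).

1

Halogen atoms appear at heavy-atom position 11 (1×F).
Other groups present: 1 alkyne, 1 primary amine, 2 thiol.
Halogen count: 1.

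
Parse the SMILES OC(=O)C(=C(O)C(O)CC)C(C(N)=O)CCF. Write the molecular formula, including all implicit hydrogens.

Walk through each heavy atom and fill implicit hydrogens from standard valence (C 4, N 3, O 2, S 2, halogen 1):
  atom 1: O, bond orders sum to 1 (valence 2) → 1 H
  atom 2: C, bond orders sum to 4 (valence 4) → 0 H
  atom 3: O, bond orders sum to 2 (valence 2) → 0 H
  atom 4: C, bond orders sum to 4 (valence 4) → 0 H
  atom 5: C, bond orders sum to 4 (valence 4) → 0 H
  atom 6: O, bond orders sum to 1 (valence 2) → 1 H
  atom 7: C, bond orders sum to 3 (valence 4) → 1 H
  atom 8: O, bond orders sum to 1 (valence 2) → 1 H
  atom 9: C, bond orders sum to 2 (valence 4) → 2 H
  atom 10: C, bond orders sum to 1 (valence 4) → 3 H
  atom 11: C, bond orders sum to 3 (valence 4) → 1 H
  atom 12: C, bond orders sum to 4 (valence 4) → 0 H
  atom 13: N, bond orders sum to 1 (valence 3) → 2 H
  atom 14: O, bond orders sum to 2 (valence 2) → 0 H
  atom 15: C, bond orders sum to 2 (valence 4) → 2 H
  atom 16: C, bond orders sum to 2 (valence 4) → 2 H
  atom 17: F (halogen, monovalent) → 0 H
Totals → C:10, H:16, F:1, N:1, O:5.

C10H16FNO5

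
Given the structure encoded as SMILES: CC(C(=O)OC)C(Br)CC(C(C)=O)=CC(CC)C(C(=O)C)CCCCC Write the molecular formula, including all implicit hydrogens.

Walk through each heavy atom and fill implicit hydrogens from standard valence (C 4, N 3, O 2, S 2, halogen 1):
  atom 1: C, bond orders sum to 1 (valence 4) → 3 H
  atom 2: C, bond orders sum to 3 (valence 4) → 1 H
  atom 3: C, bond orders sum to 4 (valence 4) → 0 H
  atom 4: O, bond orders sum to 2 (valence 2) → 0 H
  atom 5: O, bond orders sum to 2 (valence 2) → 0 H
  atom 6: C, bond orders sum to 1 (valence 4) → 3 H
  atom 7: C, bond orders sum to 3 (valence 4) → 1 H
  atom 8: Br (halogen, monovalent) → 0 H
  atom 9: C, bond orders sum to 2 (valence 4) → 2 H
  atom 10: C, bond orders sum to 4 (valence 4) → 0 H
  atom 11: C, bond orders sum to 4 (valence 4) → 0 H
  atom 12: C, bond orders sum to 1 (valence 4) → 3 H
  atom 13: O, bond orders sum to 2 (valence 2) → 0 H
  atom 14: C, bond orders sum to 3 (valence 4) → 1 H
  atom 15: C, bond orders sum to 3 (valence 4) → 1 H
  atom 16: C, bond orders sum to 2 (valence 4) → 2 H
  atom 17: C, bond orders sum to 1 (valence 4) → 3 H
  atom 18: C, bond orders sum to 3 (valence 4) → 1 H
  atom 19: C, bond orders sum to 4 (valence 4) → 0 H
  atom 20: O, bond orders sum to 2 (valence 2) → 0 H
  atom 21: C, bond orders sum to 1 (valence 4) → 3 H
  atom 22: C, bond orders sum to 2 (valence 4) → 2 H
  atom 23: C, bond orders sum to 2 (valence 4) → 2 H
  atom 24: C, bond orders sum to 2 (valence 4) → 2 H
  atom 25: C, bond orders sum to 2 (valence 4) → 2 H
  atom 26: C, bond orders sum to 1 (valence 4) → 3 H
Totals → C:21, H:35, Br:1, O:4.

C21H35BrO4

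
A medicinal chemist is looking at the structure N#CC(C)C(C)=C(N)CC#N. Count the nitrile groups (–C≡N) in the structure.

The nitrile motif appears at heavy-atom positions 2, 10 in the SMILES.
Other groups present: 1 alkene, 1 primary amine.
Nitrile count: 2.

2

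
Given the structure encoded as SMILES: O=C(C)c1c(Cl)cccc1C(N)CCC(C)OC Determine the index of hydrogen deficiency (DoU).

Molecular formula: C14H20ClNO2.
DoU = (2C + 2 + N − H − X) / 2, where X is the halogen count and O/S are ignored.
    = (2·14 + 2 + 1 − 20 − 1) / 2 = 10 / 2 = 5.

5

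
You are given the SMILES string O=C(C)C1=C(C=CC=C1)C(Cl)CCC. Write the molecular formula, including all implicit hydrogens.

C12H15ClO

Walk through each heavy atom and fill implicit hydrogens from standard valence (C 4, N 3, O 2, S 2, halogen 1):
  atom 1: O, bond orders sum to 2 (valence 2) → 0 H
  atom 2: C, bond orders sum to 4 (valence 4) → 0 H
  atom 3: C, bond orders sum to 1 (valence 4) → 3 H
  atom 4: C, bond orders sum to 4 (valence 4) → 0 H
  atom 5: C, bond orders sum to 4 (valence 4) → 0 H
  atom 6: C, bond orders sum to 3 (valence 4) → 1 H
  atom 7: C, bond orders sum to 3 (valence 4) → 1 H
  atom 8: C, bond orders sum to 3 (valence 4) → 1 H
  atom 9: C, bond orders sum to 3 (valence 4) → 1 H
  atom 10: C, bond orders sum to 3 (valence 4) → 1 H
  atom 11: Cl (halogen, monovalent) → 0 H
  atom 12: C, bond orders sum to 2 (valence 4) → 2 H
  atom 13: C, bond orders sum to 2 (valence 4) → 2 H
  atom 14: C, bond orders sum to 1 (valence 4) → 3 H
Totals → C:12, H:15, Cl:1, O:1.
In Hill order: C12H15ClO.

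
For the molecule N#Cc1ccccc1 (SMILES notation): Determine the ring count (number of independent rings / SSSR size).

1

In SMILES, each pair of matching ring-closure digits denotes one ring-closing bond; the number of such bonds equals the number of independent rings.
Ring-closure bonds here: 1.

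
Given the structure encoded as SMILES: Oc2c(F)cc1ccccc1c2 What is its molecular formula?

C10H7FO

Walk through each heavy atom and fill implicit hydrogens from standard valence (C 4, N 3, O 2, S 2, halogen 1); for lowercase aromatic atoms, an aromatic c carries 1 H when it has two neighbours and 0 H with three, and aromatic n carries 0 H:
  atom 1: O, bond orders sum to 1 (valence 2) → 1 H
  atom 2: aromatic c, 3 neighbours → 0 H
  atom 3: aromatic c, 3 neighbours → 0 H
  atom 4: F (halogen, monovalent) → 0 H
  atom 5: aromatic c, 2 neighbours → 1 H
  atom 6: aromatic c, 3 neighbours → 0 H
  atom 7: aromatic c, 2 neighbours → 1 H
  atom 8: aromatic c, 2 neighbours → 1 H
  atom 9: aromatic c, 2 neighbours → 1 H
  atom 10: aromatic c, 2 neighbours → 1 H
  atom 11: aromatic c, 3 neighbours → 0 H
  atom 12: aromatic c, 2 neighbours → 1 H
Totals → C:10, H:7, F:1, O:1.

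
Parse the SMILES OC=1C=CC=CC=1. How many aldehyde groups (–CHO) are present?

0

Scan the SMILES for the aldehyde motif — none present.
Groups that are present: 1 hydroxyl.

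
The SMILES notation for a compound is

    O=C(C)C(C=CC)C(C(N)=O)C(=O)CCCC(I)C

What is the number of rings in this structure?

In SMILES, each pair of matching ring-closure digits denotes one ring-closing bond; the number of such bonds equals the number of independent rings.
Ring-closure bonds here: 0.

0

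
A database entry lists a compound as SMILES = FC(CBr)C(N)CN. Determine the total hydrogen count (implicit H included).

Walk through each heavy atom and fill implicit hydrogens from standard valence (C 4, N 3, O 2, S 2, halogen 1):
  atom 1: F (halogen, monovalent) → 0 H
  atom 2: C, bond orders sum to 3 (valence 4) → 1 H
  atom 3: C, bond orders sum to 2 (valence 4) → 2 H
  atom 4: Br (halogen, monovalent) → 0 H
  atom 5: C, bond orders sum to 3 (valence 4) → 1 H
  atom 6: N, bond orders sum to 1 (valence 3) → 2 H
  atom 7: C, bond orders sum to 2 (valence 4) → 2 H
  atom 8: N, bond orders sum to 1 (valence 3) → 2 H
Total hydrogens: 10.

10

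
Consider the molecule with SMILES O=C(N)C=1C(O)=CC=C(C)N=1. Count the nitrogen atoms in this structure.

Scan the SMILES for N atoms (remember two-letter symbols like Cl and Br are single atoms).
Nitrogen count: 2.

2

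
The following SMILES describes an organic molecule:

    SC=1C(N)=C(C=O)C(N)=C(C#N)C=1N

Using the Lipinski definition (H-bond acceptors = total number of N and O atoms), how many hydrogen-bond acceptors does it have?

5

N atoms: 4; O atoms: 1.
Lipinski HBA = 4 + 1 = 5.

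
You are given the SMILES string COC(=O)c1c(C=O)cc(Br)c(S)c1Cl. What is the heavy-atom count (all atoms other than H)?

Every atom symbol written in the SMILES (organic subset) is one heavy atom; implicit H are not written.
Heavy atoms by element → Br:1, C:9, Cl:1, O:3, S:1.
Total: 15.

15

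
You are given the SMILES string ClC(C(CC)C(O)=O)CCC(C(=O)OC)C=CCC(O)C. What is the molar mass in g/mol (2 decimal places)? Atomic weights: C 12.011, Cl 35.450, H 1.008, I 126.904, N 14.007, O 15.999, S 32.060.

320.81 g/mol

First, the molecular formula is C15H25ClO5 (counting implicit H from valence).
  C: 15 × 12.011 = 180.165
  Cl: 1 × 35.450 = 35.450
  H: 25 × 1.008 = 25.200
  O: 5 × 15.999 = 79.995
Sum: 15×12.011 + 1×35.450 + 25×1.008 + 5×15.999 = 320.810 → 320.81 g/mol.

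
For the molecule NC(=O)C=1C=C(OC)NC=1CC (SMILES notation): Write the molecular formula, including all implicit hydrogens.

C8H12N2O2

Walk through each heavy atom and fill implicit hydrogens from standard valence (C 4, N 3, O 2, S 2, halogen 1):
  atom 1: N, bond orders sum to 1 (valence 3) → 2 H
  atom 2: C, bond orders sum to 4 (valence 4) → 0 H
  atom 3: O, bond orders sum to 2 (valence 2) → 0 H
  atom 4: C, bond orders sum to 4 (valence 4) → 0 H
  atom 5: C, bond orders sum to 3 (valence 4) → 1 H
  atom 6: C, bond orders sum to 4 (valence 4) → 0 H
  atom 7: O, bond orders sum to 2 (valence 2) → 0 H
  atom 8: C, bond orders sum to 1 (valence 4) → 3 H
  atom 9: N, bond orders sum to 2 (valence 3) → 1 H
  atom 10: C, bond orders sum to 4 (valence 4) → 0 H
  atom 11: C, bond orders sum to 2 (valence 4) → 2 H
  atom 12: C, bond orders sum to 1 (valence 4) → 3 H
Totals → C:8, H:12, N:2, O:2.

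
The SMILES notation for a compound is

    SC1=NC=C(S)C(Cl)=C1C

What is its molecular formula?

Walk through each heavy atom and fill implicit hydrogens from standard valence (C 4, N 3, O 2, S 2, halogen 1):
  atom 1: S, bond orders sum to 1 (valence 2) → 1 H
  atom 2: C, bond orders sum to 4 (valence 4) → 0 H
  atom 3: N, bond orders sum to 3 (valence 3) → 0 H
  atom 4: C, bond orders sum to 3 (valence 4) → 1 H
  atom 5: C, bond orders sum to 4 (valence 4) → 0 H
  atom 6: S, bond orders sum to 1 (valence 2) → 1 H
  atom 7: C, bond orders sum to 4 (valence 4) → 0 H
  atom 8: Cl (halogen, monovalent) → 0 H
  atom 9: C, bond orders sum to 4 (valence 4) → 0 H
  atom 10: C, bond orders sum to 1 (valence 4) → 3 H
Totals → C:6, H:6, Cl:1, N:1, S:2.

C6H6ClNS2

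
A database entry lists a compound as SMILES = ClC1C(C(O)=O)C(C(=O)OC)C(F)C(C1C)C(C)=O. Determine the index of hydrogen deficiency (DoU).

4

Molecular formula: C12H16ClFO5.
DoU = (2C + 2 + N − H − X) / 2, where X is the halogen count and O/S are ignored.
    = (2·12 + 2 + 0 − 16 − 2) / 2 = 8 / 2 = 4.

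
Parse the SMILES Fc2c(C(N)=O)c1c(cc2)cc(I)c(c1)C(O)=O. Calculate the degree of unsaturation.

9

Molecular formula: C12H7FINO3.
DoU = (2C + 2 + N − H − X) / 2, where X is the halogen count and O/S are ignored.
    = (2·12 + 2 + 1 − 7 − 2) / 2 = 18 / 2 = 9.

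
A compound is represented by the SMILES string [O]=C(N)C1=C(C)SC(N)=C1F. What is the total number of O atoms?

Scan the SMILES for O atoms (remember two-letter symbols like Cl and Br are single atoms).
Oxygen count: 1.

1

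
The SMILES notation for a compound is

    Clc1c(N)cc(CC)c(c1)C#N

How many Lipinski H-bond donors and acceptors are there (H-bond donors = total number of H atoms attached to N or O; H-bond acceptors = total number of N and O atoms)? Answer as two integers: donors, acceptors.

2, 2

Donors: find every N or O and count the H atoms it carries.
  atom 4 (N): bond orders sum to 1 → 2 H
  atom 12 (N): bond orders sum to 3 → 0 H
Lipinski HBD = 2.
Acceptors: N atoms = 2, O atoms = 0 → HBA = 2.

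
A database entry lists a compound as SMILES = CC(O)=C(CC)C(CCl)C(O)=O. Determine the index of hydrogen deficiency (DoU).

2

Degree of unsaturation = (number of rings) + (number of π bonds).
Ring closures in the SMILES: 0.
π bonds: 2 double bonds (each 1 DoU) → 2 DoU from unsaturation.
Total DoU = 0 + 2 = 2.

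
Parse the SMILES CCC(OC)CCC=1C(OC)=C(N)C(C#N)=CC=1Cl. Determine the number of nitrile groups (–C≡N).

1

The nitrile motif appears at heavy-atom position 15 in the SMILES.
Other groups present: 2 ether, 1 primary amine.
Nitrile count: 1.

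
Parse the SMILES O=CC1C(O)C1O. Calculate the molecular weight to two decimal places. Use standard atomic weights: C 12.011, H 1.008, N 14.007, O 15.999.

102.09 g/mol

First, the molecular formula is C4H6O3 (counting implicit H from valence).
  C: 4 × 12.011 = 48.044
  H: 6 × 1.008 = 6.048
  O: 3 × 15.999 = 47.997
Sum: 4×12.011 + 6×1.008 + 3×15.999 = 102.089 → 102.09 g/mol.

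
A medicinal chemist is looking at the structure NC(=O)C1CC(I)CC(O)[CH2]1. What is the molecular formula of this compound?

C7H12INO2

Walk through each heavy atom and fill implicit hydrogens from standard valence (C 4, N 3, O 2, S 2, halogen 1):
  atom 1: N, bond orders sum to 1 (valence 3) → 2 H
  atom 2: C, bond orders sum to 4 (valence 4) → 0 H
  atom 3: O, bond orders sum to 2 (valence 2) → 0 H
  atom 4: C, bond orders sum to 3 (valence 4) → 1 H
  atom 5: C, bond orders sum to 2 (valence 4) → 2 H
  atom 6: C, bond orders sum to 3 (valence 4) → 1 H
  atom 7: I (halogen, monovalent) → 0 H
  atom 8: C, bond orders sum to 2 (valence 4) → 2 H
  atom 9: C, bond orders sum to 3 (valence 4) → 1 H
  atom 10: O, bond orders sum to 1 (valence 2) → 1 H
  atom 11: C with explicit H count 2
Totals → C:7, H:12, I:1, N:1, O:2.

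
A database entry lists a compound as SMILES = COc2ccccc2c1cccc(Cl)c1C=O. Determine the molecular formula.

C14H11ClO2

Walk through each heavy atom and fill implicit hydrogens from standard valence (C 4, N 3, O 2, S 2, halogen 1); for lowercase aromatic atoms, an aromatic c carries 1 H when it has two neighbours and 0 H with three, and aromatic n carries 0 H:
  atom 1: C, bond orders sum to 1 (valence 4) → 3 H
  atom 2: O, bond orders sum to 2 (valence 2) → 0 H
  atom 3: aromatic c, 3 neighbours → 0 H
  atom 4: aromatic c, 2 neighbours → 1 H
  atom 5: aromatic c, 2 neighbours → 1 H
  atom 6: aromatic c, 2 neighbours → 1 H
  atom 7: aromatic c, 2 neighbours → 1 H
  atom 8: aromatic c, 3 neighbours → 0 H
  atom 9: aromatic c, 3 neighbours → 0 H
  atom 10: aromatic c, 2 neighbours → 1 H
  atom 11: aromatic c, 2 neighbours → 1 H
  atom 12: aromatic c, 2 neighbours → 1 H
  atom 13: aromatic c, 3 neighbours → 0 H
  atom 14: Cl (halogen, monovalent) → 0 H
  atom 15: aromatic c, 3 neighbours → 0 H
  atom 16: C, bond orders sum to 3 (valence 4) → 1 H
  atom 17: O, bond orders sum to 2 (valence 2) → 0 H
Totals → C:14, H:11, Cl:1, O:2.
In Hill order: C14H11ClO2.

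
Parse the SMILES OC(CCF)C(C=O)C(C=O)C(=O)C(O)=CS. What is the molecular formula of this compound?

C10H13FO5S

Walk through each heavy atom and fill implicit hydrogens from standard valence (C 4, N 3, O 2, S 2, halogen 1):
  atom 1: O, bond orders sum to 1 (valence 2) → 1 H
  atom 2: C, bond orders sum to 3 (valence 4) → 1 H
  atom 3: C, bond orders sum to 2 (valence 4) → 2 H
  atom 4: C, bond orders sum to 2 (valence 4) → 2 H
  atom 5: F (halogen, monovalent) → 0 H
  atom 6: C, bond orders sum to 3 (valence 4) → 1 H
  atom 7: C, bond orders sum to 3 (valence 4) → 1 H
  atom 8: O, bond orders sum to 2 (valence 2) → 0 H
  atom 9: C, bond orders sum to 3 (valence 4) → 1 H
  atom 10: C, bond orders sum to 3 (valence 4) → 1 H
  atom 11: O, bond orders sum to 2 (valence 2) → 0 H
  atom 12: C, bond orders sum to 4 (valence 4) → 0 H
  atom 13: O, bond orders sum to 2 (valence 2) → 0 H
  atom 14: C, bond orders sum to 4 (valence 4) → 0 H
  atom 15: O, bond orders sum to 1 (valence 2) → 1 H
  atom 16: C, bond orders sum to 3 (valence 4) → 1 H
  atom 17: S, bond orders sum to 1 (valence 2) → 1 H
Totals → C:10, H:13, F:1, O:5, S:1.
In Hill order: C10H13FO5S.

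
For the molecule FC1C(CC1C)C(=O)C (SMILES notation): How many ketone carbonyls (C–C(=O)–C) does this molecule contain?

The ketone motif appears at heavy-atom position 7 in the SMILES.
Ketone count: 1.

1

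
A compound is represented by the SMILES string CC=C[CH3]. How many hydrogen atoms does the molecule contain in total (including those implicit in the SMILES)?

8

Walk through each heavy atom and fill implicit hydrogens from standard valence (C 4, N 3, O 2, S 2, halogen 1):
  atom 1: C, bond orders sum to 1 (valence 4) → 3 H
  atom 2: C, bond orders sum to 3 (valence 4) → 1 H
  atom 3: C, bond orders sum to 3 (valence 4) → 1 H
  atom 4: C with explicit H count 3
Total hydrogens: 8.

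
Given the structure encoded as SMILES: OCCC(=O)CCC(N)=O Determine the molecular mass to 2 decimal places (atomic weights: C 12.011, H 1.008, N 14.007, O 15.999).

First, the molecular formula is C6H11NO3 (counting implicit H from valence).
  C: 6 × 12.011 = 72.066
  H: 11 × 1.008 = 11.088
  N: 1 × 14.007 = 14.007
  O: 3 × 15.999 = 47.997
Sum: 6×12.011 + 11×1.008 + 1×14.007 + 3×15.999 = 145.158 → 145.16 g/mol.

145.16 g/mol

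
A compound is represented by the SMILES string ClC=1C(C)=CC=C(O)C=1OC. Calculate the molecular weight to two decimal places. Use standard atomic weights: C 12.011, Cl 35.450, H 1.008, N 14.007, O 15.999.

172.61 g/mol

First, the molecular formula is C8H9ClO2 (counting implicit H from valence).
  C: 8 × 12.011 = 96.088
  Cl: 1 × 35.450 = 35.450
  H: 9 × 1.008 = 9.072
  O: 2 × 15.999 = 31.998
Sum: 8×12.011 + 1×35.450 + 9×1.008 + 2×15.999 = 172.608 → 172.61 g/mol.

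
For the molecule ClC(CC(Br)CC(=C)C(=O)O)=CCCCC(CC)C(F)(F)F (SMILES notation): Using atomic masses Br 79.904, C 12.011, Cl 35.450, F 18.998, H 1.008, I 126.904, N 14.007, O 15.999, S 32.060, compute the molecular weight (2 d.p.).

First, the molecular formula is C15H21BrClF3O2 (counting implicit H from valence).
  Br: 1 × 79.904 = 79.904
  C: 15 × 12.011 = 180.165
  Cl: 1 × 35.450 = 35.450
  F: 3 × 18.998 = 56.994
  H: 21 × 1.008 = 21.168
  O: 2 × 15.999 = 31.998
Sum: 1×79.904 + 15×12.011 + 1×35.450 + 3×18.998 + 21×1.008 + 2×15.999 = 405.679 → 405.68 g/mol.

405.68 g/mol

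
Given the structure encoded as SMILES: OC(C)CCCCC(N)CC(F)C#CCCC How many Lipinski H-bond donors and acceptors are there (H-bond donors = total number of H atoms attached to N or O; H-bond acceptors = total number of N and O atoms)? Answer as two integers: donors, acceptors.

3, 2

Donors: find every N or O and count the H atoms it carries.
  atom 1 (O): bond orders sum to 1 → 1 H
  atom 9 (N): bond orders sum to 1 → 2 H
Lipinski HBD = 3.
Acceptors: N atoms = 1, O atoms = 1 → HBA = 2.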